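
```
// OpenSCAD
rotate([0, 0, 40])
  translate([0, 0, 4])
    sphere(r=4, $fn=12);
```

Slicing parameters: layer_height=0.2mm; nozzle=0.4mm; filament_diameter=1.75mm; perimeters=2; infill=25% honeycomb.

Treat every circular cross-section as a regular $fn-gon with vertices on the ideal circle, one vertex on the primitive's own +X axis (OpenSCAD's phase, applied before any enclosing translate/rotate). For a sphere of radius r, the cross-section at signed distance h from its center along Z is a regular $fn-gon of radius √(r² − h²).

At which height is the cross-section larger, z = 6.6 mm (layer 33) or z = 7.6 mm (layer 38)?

Layer 33 (z = 6.6): the sphere: section is a regular 12-gon, circumradius = √(r²−h²) = √(4²−2.6²) = 3.040 (area = (12/2)·3.040²·sin(360°/12) = 27.72 mm²); (rotated 40° about Z; rotation is an isometry so areas/perimeters/island counts are preserved). So its area = 27.72 mm². Layer 38 (z = 7.6): the r=4 sphere contributes a regular 12-gon of circumradius √(4²−3.6²) = 1.744 (area = (12/2)·1.744²·sin(360°/12) = 9.12 mm²); (whole slice rotated 40° about Z — lengths, areas and connectivity unchanged). So its area = 9.12 mm². Layer 33 is larger (27.72 vs 9.12 mm²).

layer 33 (z = 6.6 mm)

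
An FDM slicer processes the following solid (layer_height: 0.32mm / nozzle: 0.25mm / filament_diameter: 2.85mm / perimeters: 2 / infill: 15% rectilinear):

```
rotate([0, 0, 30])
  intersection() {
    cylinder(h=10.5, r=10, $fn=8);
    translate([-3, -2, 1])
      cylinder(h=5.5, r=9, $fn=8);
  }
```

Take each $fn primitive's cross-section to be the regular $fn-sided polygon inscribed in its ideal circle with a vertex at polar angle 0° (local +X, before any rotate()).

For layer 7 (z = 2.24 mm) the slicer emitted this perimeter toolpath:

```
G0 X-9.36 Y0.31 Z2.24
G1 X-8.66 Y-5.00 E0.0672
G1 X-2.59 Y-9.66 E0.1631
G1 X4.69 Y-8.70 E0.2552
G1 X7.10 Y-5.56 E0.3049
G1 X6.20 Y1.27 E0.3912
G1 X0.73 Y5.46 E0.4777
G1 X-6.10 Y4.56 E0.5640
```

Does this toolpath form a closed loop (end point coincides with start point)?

no

Start point (G0): (-9.36, 0.31). End point (last G1): the path does not return to the start — open.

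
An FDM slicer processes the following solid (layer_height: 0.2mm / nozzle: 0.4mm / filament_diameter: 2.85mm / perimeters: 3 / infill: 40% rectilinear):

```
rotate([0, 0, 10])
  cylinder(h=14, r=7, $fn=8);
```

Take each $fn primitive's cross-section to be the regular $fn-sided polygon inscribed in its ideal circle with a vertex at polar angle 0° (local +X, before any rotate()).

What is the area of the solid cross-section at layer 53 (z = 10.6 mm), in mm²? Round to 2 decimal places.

138.59 mm²

At z = 10.6 mm: the r=7 cylinder gives a regular 8-gon of circumradius 7 (constant along its height) (area = (8/2)·7.000²·sin(360°/8) = 138.59 mm²); (rotated 10° about Z; rotation is an isometry so areas/perimeters/island counts are preserved). Overall, the cross-section is a single solid region. Net area = 138.59 mm².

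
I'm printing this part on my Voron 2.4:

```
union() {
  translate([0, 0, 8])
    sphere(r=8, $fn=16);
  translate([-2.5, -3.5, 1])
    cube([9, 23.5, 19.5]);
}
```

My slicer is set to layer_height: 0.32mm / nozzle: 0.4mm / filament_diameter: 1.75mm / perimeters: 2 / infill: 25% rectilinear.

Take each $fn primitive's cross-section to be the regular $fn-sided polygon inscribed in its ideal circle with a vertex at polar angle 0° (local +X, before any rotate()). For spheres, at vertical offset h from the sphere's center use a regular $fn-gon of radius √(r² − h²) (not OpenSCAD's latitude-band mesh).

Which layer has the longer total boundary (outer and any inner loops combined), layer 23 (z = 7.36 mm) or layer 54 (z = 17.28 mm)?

Layer 23 (z = 7.36): the r=8 sphere contributes a regular 16-gon of circumradius √(8²−0.64²) = 7.974 (perimeter = 2·16·7.974·sin(180°/16) = 49.78 mm); the 9×23.5 cube at (-2.5, -3.5) contributes its full rectangle (perimeter 65.00 mm); Combining (union): the regions partially overlap (shared area 95.35 mm²), so the edge portions inside another operand are dropped and the merged outline is re-measured after clipping — boundary = 76.63 mm. So its perimeter = 76.63 mm. Layer 54 (z = 17.28): the sphere does not reach this height (|z−center|=9.280 > r=8); the cube at (-2.5, -3.5) is present — its section is the full 9×23.5 rectangle (perimeter 65.00 mm); Combining (union): only the 9×23.5 cube at (-2.5, -3.5) is present, so the union is just that shape — boundary = 65.00 mm. So its perimeter = 65.00 mm. Layer 23 is larger (76.63 vs 65.00 mm).

layer 23 (z = 7.36 mm)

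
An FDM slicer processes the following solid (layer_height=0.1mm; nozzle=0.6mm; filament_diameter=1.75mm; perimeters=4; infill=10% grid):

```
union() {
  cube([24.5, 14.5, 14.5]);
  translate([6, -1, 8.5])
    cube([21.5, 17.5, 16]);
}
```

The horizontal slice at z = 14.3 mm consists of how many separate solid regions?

At z = 14.3 mm: the cube is present — its section is the full 24.5×14.5 rectangle; the cube at (6, -1) (footprint 21.5×17.5) is included at this height; Taking the union: the regions partially overlap (shared area 268.25 mm²), so overlapping operands fuse into one piece — 1 connected region. The result has 1 disconnected region.

1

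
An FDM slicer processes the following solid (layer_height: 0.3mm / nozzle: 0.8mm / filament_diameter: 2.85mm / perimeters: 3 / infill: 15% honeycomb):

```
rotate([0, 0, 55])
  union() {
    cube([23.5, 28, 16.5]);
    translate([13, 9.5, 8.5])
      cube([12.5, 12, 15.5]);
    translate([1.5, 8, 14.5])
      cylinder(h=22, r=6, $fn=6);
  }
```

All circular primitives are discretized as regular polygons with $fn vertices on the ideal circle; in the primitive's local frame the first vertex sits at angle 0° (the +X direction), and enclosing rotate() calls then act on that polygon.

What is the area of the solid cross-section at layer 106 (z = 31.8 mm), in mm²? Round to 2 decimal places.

93.53 mm²

At z = 31.8 mm: the cube does not reach this height (z outside [0, 16.5]); the cube at (13, 9.5) is absent (z outside [8.5, 24]); the r=6 cylinder at (1.5, 8) contributes a regular 6-gon of circumradius 6 (area = (6/2)·6.000²·sin(360°/6) = 93.53 mm²); Combining (union): only the r=6 cylinder at (1.5, 8) is present, so the union is just that shape — area = 93.53 mm²; (rotated 55° about Z; rotation is an isometry so areas/perimeters/island counts are preserved). Overall, the cross-section is a single solid region. Net area = 93.53 mm².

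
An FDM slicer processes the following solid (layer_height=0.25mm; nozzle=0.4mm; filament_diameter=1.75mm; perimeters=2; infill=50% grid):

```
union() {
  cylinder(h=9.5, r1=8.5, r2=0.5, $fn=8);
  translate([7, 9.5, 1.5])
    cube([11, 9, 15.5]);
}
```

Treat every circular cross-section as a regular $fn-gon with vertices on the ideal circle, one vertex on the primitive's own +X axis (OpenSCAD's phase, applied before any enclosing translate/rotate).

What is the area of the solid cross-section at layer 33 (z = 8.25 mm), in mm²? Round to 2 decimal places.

At z = 8.25 mm: the cone (r1=8.5→r2=0.5) has section circumradius 1.553 here — a regular 8-gon (area = (8/2)·1.553²·sin(360°/8) = 6.82 mm²); the 11×9 cube at (7, 9.5) contributes its full rectangle (area 99.00 mm²); Combining (union): the 2 present regions are separate (no shared area or edge), so areas and boundary lengths simply add and each stays a separate island — area = 105.82 mm². Overall, the cross-section has 2 separate islands. Net area = 105.82 mm².

105.82 mm²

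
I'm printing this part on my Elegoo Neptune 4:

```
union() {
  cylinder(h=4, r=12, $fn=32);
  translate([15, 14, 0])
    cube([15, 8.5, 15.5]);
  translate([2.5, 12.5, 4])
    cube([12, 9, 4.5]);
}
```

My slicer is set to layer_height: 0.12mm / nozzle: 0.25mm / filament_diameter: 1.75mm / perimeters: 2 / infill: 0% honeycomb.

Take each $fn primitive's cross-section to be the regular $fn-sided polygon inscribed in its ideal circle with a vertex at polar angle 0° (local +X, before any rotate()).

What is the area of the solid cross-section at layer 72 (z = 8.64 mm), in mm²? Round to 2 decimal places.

At z = 8.64 mm: the cylinder is absent (z outside [0, 4]); the cube at (15, 14) (footprint 15×8.5) is included at this height (area 127.50 mm²); the cube at (2.5, 12.5) is absent (z outside [4, 8.5]); Combining (union): only the 15×8.5 cube at (15, 14) is present, so the union is just that shape — area = 127.50 mm². Overall, the cross-section is a single solid region. Net area = 127.50 mm².

127.50 mm²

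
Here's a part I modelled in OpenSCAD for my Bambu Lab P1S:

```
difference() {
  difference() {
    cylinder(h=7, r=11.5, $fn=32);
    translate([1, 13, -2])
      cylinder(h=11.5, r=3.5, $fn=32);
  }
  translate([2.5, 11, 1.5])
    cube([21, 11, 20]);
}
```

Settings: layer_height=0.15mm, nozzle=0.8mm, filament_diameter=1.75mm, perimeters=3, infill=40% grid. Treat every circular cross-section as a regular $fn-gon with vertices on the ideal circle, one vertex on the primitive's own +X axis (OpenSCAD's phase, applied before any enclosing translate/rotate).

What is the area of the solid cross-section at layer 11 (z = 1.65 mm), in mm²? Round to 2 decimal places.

At z = 1.65 mm: the r=11.5 cylinder gives a regular 32-gon of circumradius 11.5 (constant along its height) (area = (32/2)·11.500²·sin(360°/32) = 412.81 mm²); the cylinder at (1, 13): section is a regular 32-gon, circumradius r=3.5 (area = (32/2)·3.500²·sin(360°/32) = 38.24 mm²); Subtracting the remaining from the first: starting from the r=11.5 cylinder (412.81 mm²), the r=3.5 cylinder at (1, 13) partially overlaps it — only the 7.70 mm² overlap (of its 38.24 mm²) is removed, clipping the outline — area = 405.11 mm²; the cube at (2.5, 11) (footprint 21×11) is included at this height (area 231.00 mm²); After the difference (first − rest): starting from the result so far (405.11 mm²), the 21×11 cube at (2.5, 11) misses the remaining region (no effect) — area = 405.11 mm². Overall, the cross-section is a single solid region. Net area = 405.11 mm².

405.11 mm²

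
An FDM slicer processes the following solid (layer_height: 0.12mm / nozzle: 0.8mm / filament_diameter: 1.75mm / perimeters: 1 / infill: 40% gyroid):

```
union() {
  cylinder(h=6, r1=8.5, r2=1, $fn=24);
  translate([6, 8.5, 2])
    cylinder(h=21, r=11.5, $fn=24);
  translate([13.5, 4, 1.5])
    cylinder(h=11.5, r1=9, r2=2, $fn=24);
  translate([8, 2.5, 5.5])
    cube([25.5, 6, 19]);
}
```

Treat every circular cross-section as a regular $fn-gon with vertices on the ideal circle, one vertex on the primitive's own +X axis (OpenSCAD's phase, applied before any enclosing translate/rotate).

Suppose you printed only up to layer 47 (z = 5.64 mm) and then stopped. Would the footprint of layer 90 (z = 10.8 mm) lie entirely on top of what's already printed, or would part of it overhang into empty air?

Compare the two slices. At z = 5.64: the cone: at t=0.940 of its height the radius interpolates to r₁+(r₂−r₁)t = 1.450, giving a regular 24-gon of that circumradius (area = (24/2)·1.450²·sin(360°/24) = 6.53 mm²); the cylinder at (6, 8.5): section is a regular 24-gon, circumradius r=11.5 (area = (24/2)·11.500²·sin(360°/24) = 410.75 mm²); the cone at (13.5, 4) (r1=9→r2=2) has section circumradius 6.480 here — a regular 24-gon (area = (24/2)·6.480²·sin(360°/24) = 130.41 mm²); the cube at (8, 2.5) (footprint 25.5×6) is included at this height (area 153.00 mm²); Taking the union: the regions partially overlap — summed areas 700.69 mm² minus the doubly-counted overlap 166.55 mm² gives 534.15 mm² — area = 534.15 mm². At z = 10.8: the cone is not intersected at this z (z outside [0, 6]); the r=11.5 cylinder at (6, 8.5) contributes a regular 24-gon of circumradius 11.5 (area = (24/2)·11.500²·sin(360°/24) = 410.75 mm²); the cone at (13.5, 4): at t=0.809 of its height the radius interpolates to r₁+(r₂−r₁)t = 3.339, giving a regular 24-gon of that circumradius (area = (24/2)·3.339²·sin(360°/24) = 34.63 mm²); the 25.5×6 cube at (8, 2.5) contributes its full rectangle (area 153.00 mm²); Merging all regions: the regions partially overlap — summed areas 598.38 mm² minus the doubly-counted overlap 86.92 mm² gives 511.45 mm² — area = 511.45 mm². Checking containment: the cross-section at z = 10.8 is a subset of the cross-section at z = 5.64.

entirely on top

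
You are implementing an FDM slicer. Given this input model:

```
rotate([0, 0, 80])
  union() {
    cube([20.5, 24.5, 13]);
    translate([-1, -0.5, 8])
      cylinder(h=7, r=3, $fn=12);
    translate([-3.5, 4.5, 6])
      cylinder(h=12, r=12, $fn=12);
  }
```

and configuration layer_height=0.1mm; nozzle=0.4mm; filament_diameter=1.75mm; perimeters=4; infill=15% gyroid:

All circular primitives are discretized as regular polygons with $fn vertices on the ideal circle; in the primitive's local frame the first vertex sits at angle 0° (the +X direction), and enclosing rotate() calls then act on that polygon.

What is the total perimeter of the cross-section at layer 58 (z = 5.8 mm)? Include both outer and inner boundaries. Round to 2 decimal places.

At z = 5.8 mm: the cube (footprint 20.5×24.5) is included at this height (perimeter 90.00 mm); the cylinder at (-1, -0.5) does not reach this height (z outside [8, 15]); the cylinder at (-3.5, 4.5) does not reach this height (z outside [6, 18]); Merging all regions: only the 20.5×24.5 cube is present, so the union is just that shape — boundary = 90.00 mm; (rotated 80° about Z; rotation is an isometry so areas/perimeters/island counts are preserved). Overall, the cross-section is a single solid region. Total boundary length (outer) = 90.00 mm.

90.00 mm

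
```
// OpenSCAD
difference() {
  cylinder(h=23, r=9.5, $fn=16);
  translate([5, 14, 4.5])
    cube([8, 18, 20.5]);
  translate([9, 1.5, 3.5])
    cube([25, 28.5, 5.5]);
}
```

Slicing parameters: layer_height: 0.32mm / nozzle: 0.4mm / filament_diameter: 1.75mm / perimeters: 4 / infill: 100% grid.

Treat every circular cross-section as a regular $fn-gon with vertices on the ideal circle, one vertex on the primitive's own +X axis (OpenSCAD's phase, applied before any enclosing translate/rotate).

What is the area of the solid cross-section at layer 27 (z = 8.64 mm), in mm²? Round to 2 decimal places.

At z = 8.64 mm: the r=9.5 cylinder contributes a regular 16-gon of circumradius 9.5 (area = (16/2)·9.500²·sin(360°/16) = 276.30 mm²); the cube at (5, 14) (footprint 8×18) is included at this height (area 144.00 mm²); the cube at (9, 1.5) (footprint 25×28.5) is included at this height (area 712.50 mm²); Subtracting the remaining from the first: starting from the r=9.5 cylinder (276.30 mm²), the 8×18 cube at (5, 14) misses the remaining region (no effect); the 25×28.5 cube at (9, 1.5) partially overlaps it — only the 0.10 mm² overlap (of its 712.50 mm²) is removed, clipping the outline — area = 276.20 mm². Overall, the cross-section is a single solid region. Net area = 276.20 mm².

276.20 mm²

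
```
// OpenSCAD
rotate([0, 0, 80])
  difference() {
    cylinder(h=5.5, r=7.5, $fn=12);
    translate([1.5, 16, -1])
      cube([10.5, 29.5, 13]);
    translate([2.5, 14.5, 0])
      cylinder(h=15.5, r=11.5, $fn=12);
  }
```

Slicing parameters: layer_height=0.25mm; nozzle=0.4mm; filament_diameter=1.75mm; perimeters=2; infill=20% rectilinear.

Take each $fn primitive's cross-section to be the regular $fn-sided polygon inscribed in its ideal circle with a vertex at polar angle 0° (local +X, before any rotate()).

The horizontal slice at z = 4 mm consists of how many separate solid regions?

At z = 4 mm: the cylinder: section is a regular 12-gon, circumradius r=7.5; the cube at (1.5, 16) (footprint 10.5×29.5) is included at this height; the cylinder at (2.5, 14.5): section is a regular 12-gon, circumradius r=11.5; Taking the first minus the rest: starting from the r=7.5 cylinder, the 10.5×29.5 cube at (1.5, 16) misses the remaining region (no effect); the r=11.5 cylinder at (2.5, 14.5) partially overlaps it — only the 28.91 mm² overlap (of its 396.75 mm²) is removed, clipping the outline — 1 connected region; (rotated 80° about Z; rotation is an isometry so areas/perimeters/island counts are preserved). The result has 1 disconnected region.

1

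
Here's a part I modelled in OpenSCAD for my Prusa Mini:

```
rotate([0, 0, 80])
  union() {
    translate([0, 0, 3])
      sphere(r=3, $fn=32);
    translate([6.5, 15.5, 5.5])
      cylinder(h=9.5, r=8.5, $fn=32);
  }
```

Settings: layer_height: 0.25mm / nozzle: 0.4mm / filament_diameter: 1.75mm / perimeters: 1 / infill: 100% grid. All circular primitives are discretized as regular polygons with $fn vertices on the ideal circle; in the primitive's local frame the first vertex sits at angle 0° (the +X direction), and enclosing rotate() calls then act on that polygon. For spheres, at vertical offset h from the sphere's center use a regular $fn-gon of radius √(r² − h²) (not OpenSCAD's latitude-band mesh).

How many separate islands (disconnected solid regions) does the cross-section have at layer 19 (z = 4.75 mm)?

At z = 4.75 mm: the r=3 sphere contributes a regular 32-gon of circumradius √(3²−1.75²) = 2.437; the cylinder at (6.5, 15.5) is absent (z outside [5.5, 15]); Combining (union): only the r=3 sphere is present, so the union is just that shape — 1 connected region; (rotated 80° about Z; rotation is an isometry so areas/perimeters/island counts are preserved). Overall, the cross-section is a single solid region. Island count = 1.

1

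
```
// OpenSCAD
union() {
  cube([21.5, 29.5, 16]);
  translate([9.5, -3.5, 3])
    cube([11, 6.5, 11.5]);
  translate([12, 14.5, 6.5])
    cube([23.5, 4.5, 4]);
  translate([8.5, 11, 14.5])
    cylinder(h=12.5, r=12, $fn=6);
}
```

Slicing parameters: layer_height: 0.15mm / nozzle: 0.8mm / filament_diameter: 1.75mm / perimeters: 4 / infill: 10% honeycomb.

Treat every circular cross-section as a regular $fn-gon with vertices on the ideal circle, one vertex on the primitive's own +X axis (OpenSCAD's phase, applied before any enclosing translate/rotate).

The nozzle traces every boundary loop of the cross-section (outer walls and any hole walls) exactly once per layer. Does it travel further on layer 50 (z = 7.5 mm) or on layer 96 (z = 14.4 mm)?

layer 50 (z = 7.5 mm)

Layer 50 (z = 7.5): the cube (footprint 21.5×29.5) is included at this height (perimeter 102.00 mm); the cube at (9.5, -3.5) (footprint 11×6.5) is included at this height (perimeter 35.00 mm); the 23.5×4.5 cube at (12, 14.5) contributes its full rectangle (perimeter 56.00 mm); the cylinder at (8.5, 11) does not reach this height (z outside [14.5, 27]); Combining (union): the regions partially overlap (shared area 75.75 mm²), so the edge portions inside another operand are dropped and the merged outline is re-measured after clipping — boundary = 137.00 mm. So its perimeter = 137.00 mm. Layer 96 (z = 14.4): the cube is present — its section is the full 21.5×29.5 rectangle (perimeter 102.00 mm); the 11×6.5 cube at (9.5, -3.5) contributes its full rectangle (perimeter 35.00 mm); the cube at (12, 14.5) is not intersected at this z (z outside [6.5, 10.5]); the cylinder at (8.5, 11) does not reach this height (z outside [14.5, 27]); Combining (union): the regions partially overlap (shared area 33.00 mm²), so the edge portions inside another operand are dropped and the merged outline is re-measured after clipping — boundary = 109.00 mm. So its perimeter = 109.00 mm. Layer 50 is larger (137.00 vs 109.00 mm).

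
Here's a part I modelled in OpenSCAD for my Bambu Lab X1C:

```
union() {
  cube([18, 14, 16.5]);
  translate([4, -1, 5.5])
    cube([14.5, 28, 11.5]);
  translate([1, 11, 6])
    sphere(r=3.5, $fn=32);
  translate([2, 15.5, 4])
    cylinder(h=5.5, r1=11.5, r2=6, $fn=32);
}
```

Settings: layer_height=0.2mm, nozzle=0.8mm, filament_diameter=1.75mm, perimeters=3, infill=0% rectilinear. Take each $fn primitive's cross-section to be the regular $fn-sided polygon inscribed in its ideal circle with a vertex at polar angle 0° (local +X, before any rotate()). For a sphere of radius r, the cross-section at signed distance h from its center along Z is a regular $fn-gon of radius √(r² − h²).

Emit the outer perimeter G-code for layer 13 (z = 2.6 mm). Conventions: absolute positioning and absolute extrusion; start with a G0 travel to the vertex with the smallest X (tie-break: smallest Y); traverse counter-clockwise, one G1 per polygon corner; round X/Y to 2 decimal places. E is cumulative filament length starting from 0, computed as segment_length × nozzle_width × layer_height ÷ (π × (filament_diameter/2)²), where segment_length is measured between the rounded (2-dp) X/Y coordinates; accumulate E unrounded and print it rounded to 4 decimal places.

G0 X0.00 Y0.00 Z2.60
G1 X18.00 Y0.00 E1.1974
G1 X18.00 Y14.00 E2.1286
G1 X0.00 Y14.00 E3.3260
G1 X0.00 Y0.00 E4.2573

At z = 2.6 mm: the 18×14 cube contributes its full rectangle; the cube at (4, -1) is not intersected at this z (z outside [5.5, 17]); the r=3.5 sphere at (1, 11) contributes a regular 32-gon of circumradius √(3.5²−3.4²) = 0.831; the cone at (2, 15.5) is not intersected at this z (z outside [4, 9.5]); Combining (union): the r=3.5 sphere at (1, 11) lies entirely inside the 18×14 cube, so the union is just the 18×14 cube — 1 connected region. The outline is a single polygon with 4 vertices. Extrusion per mm of travel: 0.8 × 0.2 / (π × 0.875²) = 0.066520. Accumulating E over each segment gives final E = 4.2573.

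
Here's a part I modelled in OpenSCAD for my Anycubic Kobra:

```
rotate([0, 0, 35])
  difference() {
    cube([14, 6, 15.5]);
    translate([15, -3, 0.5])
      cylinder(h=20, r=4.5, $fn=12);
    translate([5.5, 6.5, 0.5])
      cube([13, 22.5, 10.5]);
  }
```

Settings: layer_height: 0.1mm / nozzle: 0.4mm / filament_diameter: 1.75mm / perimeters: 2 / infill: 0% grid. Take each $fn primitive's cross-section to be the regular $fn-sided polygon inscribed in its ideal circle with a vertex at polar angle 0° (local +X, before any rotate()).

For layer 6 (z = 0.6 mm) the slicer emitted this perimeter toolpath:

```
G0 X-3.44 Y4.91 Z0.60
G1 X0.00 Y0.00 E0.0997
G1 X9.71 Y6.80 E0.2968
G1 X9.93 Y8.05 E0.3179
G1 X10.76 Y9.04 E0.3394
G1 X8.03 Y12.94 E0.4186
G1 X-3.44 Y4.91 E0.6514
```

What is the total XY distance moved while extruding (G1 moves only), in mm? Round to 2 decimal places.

39.17 mm

Sum the Euclidean lengths of each G1 segment: total = 39.17 mm.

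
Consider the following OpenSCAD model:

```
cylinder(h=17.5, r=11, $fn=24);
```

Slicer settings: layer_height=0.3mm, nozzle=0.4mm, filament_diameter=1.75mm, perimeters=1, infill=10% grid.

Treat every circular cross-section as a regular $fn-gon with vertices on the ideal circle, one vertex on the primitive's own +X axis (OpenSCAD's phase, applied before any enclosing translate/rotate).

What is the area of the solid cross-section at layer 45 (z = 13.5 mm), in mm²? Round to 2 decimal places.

At z = 13.5 mm: the r=11 cylinder gives a regular 24-gon of circumradius 11 (constant along its height) (area = (24/2)·11.000²·sin(360°/24) = 375.81 mm²). Overall, the cross-section is a single solid region. Net area = 375.81 mm².

375.81 mm²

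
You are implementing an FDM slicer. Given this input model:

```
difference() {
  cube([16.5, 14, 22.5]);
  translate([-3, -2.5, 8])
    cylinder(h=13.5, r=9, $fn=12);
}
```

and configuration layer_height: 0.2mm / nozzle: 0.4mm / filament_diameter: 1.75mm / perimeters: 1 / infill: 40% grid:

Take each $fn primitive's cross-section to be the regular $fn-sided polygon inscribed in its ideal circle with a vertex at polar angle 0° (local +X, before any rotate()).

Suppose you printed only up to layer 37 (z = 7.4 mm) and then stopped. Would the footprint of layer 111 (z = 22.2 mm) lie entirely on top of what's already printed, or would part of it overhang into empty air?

Compare the two slices. At z = 7.4: the cube (footprint 16.5×14) is included at this height (area 231.00 mm²); the cylinder at (-3, -2.5) is absent (z outside [8, 21.5]); Subtracting the remaining from the first: none of the subtracted shapes is present at this height, so the 16.5×14 cube is unchanged — area = 231.00 mm². At z = 22.2: the cube is present — its section is the full 16.5×14 rectangle (area 231.00 mm²); the cylinder at (-3, -2.5) is absent (z outside [8, 21.5]); Taking the first minus the rest: none of the subtracted shapes is present at this height, so the 16.5×14 cube is unchanged — area = 231.00 mm². Checking containment: the cross-section at z = 22.2 is a subset of the cross-section at z = 7.4.

entirely on top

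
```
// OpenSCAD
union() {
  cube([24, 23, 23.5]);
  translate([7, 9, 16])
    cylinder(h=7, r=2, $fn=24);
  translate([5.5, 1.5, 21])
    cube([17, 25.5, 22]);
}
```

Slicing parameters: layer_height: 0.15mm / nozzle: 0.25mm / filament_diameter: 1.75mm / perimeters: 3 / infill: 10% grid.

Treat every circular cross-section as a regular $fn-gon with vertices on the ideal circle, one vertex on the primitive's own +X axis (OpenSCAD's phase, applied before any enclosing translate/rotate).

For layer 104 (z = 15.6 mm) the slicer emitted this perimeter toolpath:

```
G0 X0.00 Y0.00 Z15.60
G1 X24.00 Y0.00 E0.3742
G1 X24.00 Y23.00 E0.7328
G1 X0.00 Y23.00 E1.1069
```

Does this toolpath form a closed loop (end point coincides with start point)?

no

Start point (G0): (0.00, 0.00). End point (last G1): the path does not return to the start — open.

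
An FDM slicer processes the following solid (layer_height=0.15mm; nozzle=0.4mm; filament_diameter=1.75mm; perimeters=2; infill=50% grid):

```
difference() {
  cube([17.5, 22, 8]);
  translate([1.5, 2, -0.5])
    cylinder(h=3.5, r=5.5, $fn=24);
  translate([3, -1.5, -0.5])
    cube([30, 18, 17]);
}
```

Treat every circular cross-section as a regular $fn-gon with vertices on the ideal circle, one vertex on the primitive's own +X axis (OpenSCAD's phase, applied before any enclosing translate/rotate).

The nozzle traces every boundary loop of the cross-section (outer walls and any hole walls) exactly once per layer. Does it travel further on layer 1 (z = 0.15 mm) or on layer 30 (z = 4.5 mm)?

layer 30 (z = 4.5 mm)

Layer 1 (z = 0.15): the cube is present — its section is the full 17.5×22 rectangle (perimeter 79.00 mm); the cylinder at (1.5, 2): section is a regular 24-gon, circumradius r=5.5 (perimeter = 2·24·5.500·sin(180°/24) = 34.46 mm); the cube at (3, -1.5) (footprint 30×18) is included at this height (perimeter 96.00 mm); After the difference (first − rest): starting from the 17.5×22 cube, the r=5.5 cylinder at (1.5, 2) partially overlaps it — only the 45.28 mm² overlap (of its 93.95 mm²) is removed, clipping the outline; the 30×18 cube at (3, -1.5) partially overlaps it — only the 216.17 mm² overlap (of its 540.00 mm²) is removed, clipping the outline — boundary = 64.48 mm. So its perimeter = 64.48 mm. Layer 30 (z = 4.5): the cube (footprint 17.5×22) is included at this height (perimeter 79.00 mm); the cylinder at (1.5, 2) is not intersected at this z (z outside [-0.5, 3]); the cube at (3, -1.5) (footprint 30×18) is included at this height (perimeter 96.00 mm); Taking the first minus the rest: starting from the 17.5×22 cube, the 30×18 cube at (3, -1.5) partially overlaps it — only the 239.25 mm² overlap (of its 540.00 mm²) is removed, clipping the outline — boundary = 79.00 mm. So its perimeter = 79.00 mm. Layer 30 is larger (79.00 vs 64.48 mm).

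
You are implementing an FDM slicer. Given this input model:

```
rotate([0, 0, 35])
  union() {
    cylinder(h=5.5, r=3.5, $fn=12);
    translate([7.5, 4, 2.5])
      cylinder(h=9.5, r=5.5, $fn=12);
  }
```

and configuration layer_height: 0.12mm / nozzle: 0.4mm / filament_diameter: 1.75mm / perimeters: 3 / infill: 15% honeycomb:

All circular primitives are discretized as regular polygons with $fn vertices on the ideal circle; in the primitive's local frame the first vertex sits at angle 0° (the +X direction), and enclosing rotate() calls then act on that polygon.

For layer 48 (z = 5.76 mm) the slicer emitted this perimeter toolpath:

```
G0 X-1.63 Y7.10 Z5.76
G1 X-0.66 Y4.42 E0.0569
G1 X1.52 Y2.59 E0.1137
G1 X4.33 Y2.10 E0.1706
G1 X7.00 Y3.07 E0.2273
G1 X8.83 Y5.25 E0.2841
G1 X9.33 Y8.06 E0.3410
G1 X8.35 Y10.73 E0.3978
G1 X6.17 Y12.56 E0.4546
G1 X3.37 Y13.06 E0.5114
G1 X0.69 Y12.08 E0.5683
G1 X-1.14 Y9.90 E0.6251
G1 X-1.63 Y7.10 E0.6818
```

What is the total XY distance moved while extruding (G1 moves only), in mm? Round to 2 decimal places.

Sum the Euclidean lengths of each G1 segment: total = 34.17 mm.

34.17 mm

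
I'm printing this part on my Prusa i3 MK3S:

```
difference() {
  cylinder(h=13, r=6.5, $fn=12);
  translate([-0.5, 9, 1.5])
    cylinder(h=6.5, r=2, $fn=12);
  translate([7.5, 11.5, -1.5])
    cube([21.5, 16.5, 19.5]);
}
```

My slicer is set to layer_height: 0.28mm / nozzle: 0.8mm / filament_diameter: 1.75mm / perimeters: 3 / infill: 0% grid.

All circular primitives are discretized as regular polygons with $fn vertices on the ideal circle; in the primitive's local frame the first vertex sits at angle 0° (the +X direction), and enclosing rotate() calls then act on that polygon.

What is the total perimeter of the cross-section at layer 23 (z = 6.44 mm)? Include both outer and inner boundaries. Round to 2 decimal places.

40.38 mm

At z = 6.44 mm: the cylinder: section is a regular 12-gon, circumradius r=6.5 (perimeter = 2·12·6.500·sin(180°/12) = 40.38 mm); the r=2 cylinder at (-0.5, 9) contributes a regular 12-gon of circumradius 2 (perimeter = 2·12·2.000·sin(180°/12) = 12.42 mm); the cube at (7.5, 11.5) (footprint 21.5×16.5) is included at this height (perimeter 76.00 mm); After the difference (first − rest): starting from the r=6.5 cylinder, the r=2 cylinder at (-0.5, 9) misses the remaining region (no effect); the 21.5×16.5 cube at (7.5, 11.5) misses the remaining region (no effect) — boundary = 40.38 mm. Overall, the cross-section is a single solid region. Total boundary length (outer) = 40.38 mm.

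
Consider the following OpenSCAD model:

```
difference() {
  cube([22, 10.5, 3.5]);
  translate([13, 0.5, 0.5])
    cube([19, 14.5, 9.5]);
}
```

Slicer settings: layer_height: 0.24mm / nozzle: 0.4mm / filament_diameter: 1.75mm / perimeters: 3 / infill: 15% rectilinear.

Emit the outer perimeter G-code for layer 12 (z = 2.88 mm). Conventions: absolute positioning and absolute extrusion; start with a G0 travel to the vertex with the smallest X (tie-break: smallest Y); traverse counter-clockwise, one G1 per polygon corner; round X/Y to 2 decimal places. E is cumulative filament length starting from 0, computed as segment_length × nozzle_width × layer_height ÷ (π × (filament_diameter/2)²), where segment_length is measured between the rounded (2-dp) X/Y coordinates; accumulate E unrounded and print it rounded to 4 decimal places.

G0 X0.00 Y0.00 Z2.88
G1 X22.00 Y0.00 E0.8781
G1 X22.00 Y0.50 E0.8980
G1 X13.00 Y0.50 E1.2572
G1 X13.00 Y10.50 E1.6564
G1 X0.00 Y10.50 E2.1752
G1 X0.00 Y0.00 E2.5943

At z = 2.88 mm: the cube is present — its section is the full 22×10.5 rectangle; the 19×14.5 cube at (13, 0.5) contributes its full rectangle; Taking the first minus the rest: starting from the 22×10.5 cube, the 19×14.5 cube at (13, 0.5) partially overlaps it — only the 90.00 mm² overlap (of its 275.50 mm²) is removed, clipping the outline — 1 connected region. The outline is a single polygon with 6 vertices. Extrusion per mm of travel: 0.4 × 0.24 / (π × 0.875²) = 0.039912. Accumulating E over each segment gives final E = 2.5943.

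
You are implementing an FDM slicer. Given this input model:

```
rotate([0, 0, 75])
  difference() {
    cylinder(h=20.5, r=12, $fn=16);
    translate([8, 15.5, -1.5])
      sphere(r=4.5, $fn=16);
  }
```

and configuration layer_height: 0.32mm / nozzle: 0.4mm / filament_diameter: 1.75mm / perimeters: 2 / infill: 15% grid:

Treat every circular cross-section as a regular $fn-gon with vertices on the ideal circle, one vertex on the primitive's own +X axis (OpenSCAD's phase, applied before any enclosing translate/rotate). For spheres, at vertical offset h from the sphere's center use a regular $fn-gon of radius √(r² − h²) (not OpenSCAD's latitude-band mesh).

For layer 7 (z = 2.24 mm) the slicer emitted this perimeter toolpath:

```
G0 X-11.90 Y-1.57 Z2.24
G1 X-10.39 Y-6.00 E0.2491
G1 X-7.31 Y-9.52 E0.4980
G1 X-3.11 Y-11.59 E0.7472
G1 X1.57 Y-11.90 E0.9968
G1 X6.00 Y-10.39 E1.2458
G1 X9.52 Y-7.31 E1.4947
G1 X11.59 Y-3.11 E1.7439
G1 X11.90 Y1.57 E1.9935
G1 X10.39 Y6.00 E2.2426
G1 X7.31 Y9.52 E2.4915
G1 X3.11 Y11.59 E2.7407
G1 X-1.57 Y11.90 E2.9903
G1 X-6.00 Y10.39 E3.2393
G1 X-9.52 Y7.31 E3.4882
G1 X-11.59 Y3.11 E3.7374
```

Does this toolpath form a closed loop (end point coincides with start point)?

Start point (G0): (-11.90, -1.57). End point (last G1): the path does not return to the start — open.

no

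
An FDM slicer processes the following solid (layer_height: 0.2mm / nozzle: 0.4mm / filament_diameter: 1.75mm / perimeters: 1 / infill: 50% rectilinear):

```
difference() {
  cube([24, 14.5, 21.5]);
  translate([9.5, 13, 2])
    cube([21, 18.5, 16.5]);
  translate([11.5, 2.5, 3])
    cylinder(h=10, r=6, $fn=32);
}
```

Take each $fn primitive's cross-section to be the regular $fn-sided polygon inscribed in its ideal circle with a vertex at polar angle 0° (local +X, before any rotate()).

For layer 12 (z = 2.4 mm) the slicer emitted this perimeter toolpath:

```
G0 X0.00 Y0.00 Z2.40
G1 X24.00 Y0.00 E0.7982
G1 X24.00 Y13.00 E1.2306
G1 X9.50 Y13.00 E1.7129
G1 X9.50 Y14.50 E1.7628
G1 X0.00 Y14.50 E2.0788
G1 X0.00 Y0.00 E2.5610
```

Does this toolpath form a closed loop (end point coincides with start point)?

Start point (G0): (0.00, 0.00). End point (last G1): the path returns to the start — closed.

yes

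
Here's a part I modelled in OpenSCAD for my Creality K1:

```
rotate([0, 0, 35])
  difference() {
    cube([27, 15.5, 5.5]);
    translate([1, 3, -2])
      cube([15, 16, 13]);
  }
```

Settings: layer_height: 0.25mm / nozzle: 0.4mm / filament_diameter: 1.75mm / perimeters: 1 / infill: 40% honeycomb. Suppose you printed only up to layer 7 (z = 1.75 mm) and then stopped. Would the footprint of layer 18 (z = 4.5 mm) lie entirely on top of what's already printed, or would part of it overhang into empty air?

entirely on top

Compare the two slices. At z = 1.75: the 27×15.5 cube contributes its full rectangle (area 418.50 mm²); the cube at (1, 3) (footprint 15×16) is included at this height (area 240.00 mm²); Subtracting the remaining from the first: starting from the 27×15.5 cube (418.50 mm²), the 15×16 cube at (1, 3) partially overlaps it — only the 187.50 mm² overlap (of its 240.00 mm²) is removed, clipping the outline — area = 231.00 mm²; (rotated 35° about Z; rotation is an isometry so areas/perimeters/island counts are preserved). At z = 4.5: the cube (footprint 27×15.5) is included at this height (area 418.50 mm²); the cube at (1, 3) (footprint 15×16) is included at this height (area 240.00 mm²); After the difference (first − rest): starting from the 27×15.5 cube (418.50 mm²), the 15×16 cube at (1, 3) partially overlaps it — only the 187.50 mm² overlap (of its 240.00 mm²) is removed, clipping the outline — area = 231.00 mm²; (whole slice rotated 35° about Z — lengths, areas and connectivity unchanged). Checking containment: the cross-section at z = 4.5 is a subset of the cross-section at z = 1.75.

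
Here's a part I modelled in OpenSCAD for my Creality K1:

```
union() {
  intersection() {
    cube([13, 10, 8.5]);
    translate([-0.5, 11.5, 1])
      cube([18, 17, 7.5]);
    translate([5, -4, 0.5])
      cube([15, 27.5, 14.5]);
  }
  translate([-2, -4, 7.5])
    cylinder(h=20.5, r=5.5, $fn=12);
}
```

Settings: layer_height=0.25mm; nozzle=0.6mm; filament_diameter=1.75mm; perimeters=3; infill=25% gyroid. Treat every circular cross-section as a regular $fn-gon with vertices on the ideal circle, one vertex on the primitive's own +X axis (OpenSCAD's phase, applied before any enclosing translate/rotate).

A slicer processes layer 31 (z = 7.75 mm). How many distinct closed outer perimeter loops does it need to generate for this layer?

1

At z = 7.75 mm: the cube is present — its section is the full 13×10 rectangle; the 18×17 cube at (-0.5, 11.5) contributes its full rectangle; the cube at (5, -4) is present — its section is the full 15×27.5 rectangle; After intersecting: the 18×17 cube at (-0.5, 11.5) does not overlap the 13×10 cube (empty); the 15×27.5 cube at (5, -4) does not overlap the running intersection (empty) — nothing remains; the r=5.5 cylinder at (-2, -4) contributes a regular 12-gon of circumradius 5.5; Merging all regions: only the r=5.5 cylinder at (-2, -4) is present, so the union is just that shape — 1 connected region. The result has 1 disconnected region.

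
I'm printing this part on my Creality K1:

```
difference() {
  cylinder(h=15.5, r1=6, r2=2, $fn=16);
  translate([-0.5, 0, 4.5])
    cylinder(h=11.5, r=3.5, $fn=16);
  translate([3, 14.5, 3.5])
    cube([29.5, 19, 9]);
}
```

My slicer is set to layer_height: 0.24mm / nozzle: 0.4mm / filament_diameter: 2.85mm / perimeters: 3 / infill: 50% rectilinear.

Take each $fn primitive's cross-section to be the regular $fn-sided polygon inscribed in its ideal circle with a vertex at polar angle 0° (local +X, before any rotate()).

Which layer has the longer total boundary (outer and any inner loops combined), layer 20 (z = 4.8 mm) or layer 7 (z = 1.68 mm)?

layer 20 (z = 4.8 mm)

Layer 20 (z = 4.8): the cone: at t=0.310 of its height the radius interpolates to r₁+(r₂−r₁)t = 4.761, giving a regular 16-gon of that circumradius (perimeter = 2·16·4.761·sin(180°/16) = 29.72 mm); the r=3.5 cylinder at (-0.5, 0) gives a regular 16-gon of circumradius 3.5 (constant along its height) (perimeter = 2·16·3.500·sin(180°/16) = 21.85 mm); the 29.5×19 cube at (3, 14.5) contributes its full rectangle (perimeter 97.00 mm); Taking the first minus the rest: starting from the cone, the r=3.5 cylinder at (-0.5, 0) lies wholly inside it (removes its full 37.50 mm² and its 21.85 mm outline becomes a hole wall); the 29.5×19 cube at (3, 14.5) misses the remaining region (no effect) — boundary (outer + 1 inner loop) = 51.57 mm. So its perimeter = 51.57 mm. Layer 7 (z = 1.68): the cone (r1=6→r2=2) has section circumradius 5.566 here — a regular 16-gon (perimeter = 2·16·5.566·sin(180°/16) = 34.75 mm); the cylinder at (-0.5, 0) is not intersected at this z (z outside [4.5, 16]); the cube at (3, 14.5) is not intersected at this z (z outside [3.5, 12.5]); After the difference (first − rest): none of the subtracted shapes is present at this height, so the cone is unchanged — boundary = 34.75 mm. So its perimeter = 34.75 mm. Layer 20 is larger (51.57 vs 34.75 mm).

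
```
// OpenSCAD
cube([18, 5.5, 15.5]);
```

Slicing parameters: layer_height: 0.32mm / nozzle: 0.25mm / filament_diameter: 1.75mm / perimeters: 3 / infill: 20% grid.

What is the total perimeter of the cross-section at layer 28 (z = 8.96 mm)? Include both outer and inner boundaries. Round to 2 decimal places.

At z = 8.96 mm: the 18×5.5 cube contributes its full rectangle (perimeter 47.00 mm). Overall, the cross-section is a single solid region. Total boundary length (outer) = 47.00 mm.

47.00 mm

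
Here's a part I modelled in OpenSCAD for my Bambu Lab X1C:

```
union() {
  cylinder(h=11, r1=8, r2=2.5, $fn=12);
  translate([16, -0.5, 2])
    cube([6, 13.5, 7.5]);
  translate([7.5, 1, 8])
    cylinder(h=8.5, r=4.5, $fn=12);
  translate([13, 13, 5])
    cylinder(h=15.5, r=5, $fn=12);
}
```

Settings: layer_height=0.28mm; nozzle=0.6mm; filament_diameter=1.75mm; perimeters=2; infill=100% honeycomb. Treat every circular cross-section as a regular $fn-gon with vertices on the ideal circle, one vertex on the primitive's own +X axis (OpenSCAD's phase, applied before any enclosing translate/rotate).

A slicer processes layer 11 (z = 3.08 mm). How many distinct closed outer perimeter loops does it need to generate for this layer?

2

At z = 3.08 mm: the cone contributes a regular 12-gon of circumradius 6.460 (interpolated between r1=8 and r2=2.5 at t=0.280); the cube at (16, -0.5) (footprint 6×13.5) is included at this height; the cylinder at (7.5, 1) is absent (z outside [8, 16.5]); the cylinder at (13, 13) does not reach this height (z outside [5, 20.5]); Merging all regions: the 2 present regions are separate (no shared area or edge), so areas and boundary lengths simply add and each stays a separate island — 2 connected regions. The result has 2 disconnected regions.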